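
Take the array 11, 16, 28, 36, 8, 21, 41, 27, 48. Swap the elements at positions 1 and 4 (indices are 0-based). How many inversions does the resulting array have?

Positions 1 and 4 hold 16 and 8; after swapping, the array is [11, 8, 28, 36, 16, 21, 41, 27, 48].
Count, for each position, how many later elements it exceeds:
11 → 8 → 1
8 → none → 0
28 → 16, 21, 27 → 3
36 → 16, 21, 27 → 3
16 → none → 0
21 → none → 0
41 → 27 → 1
27 → none → 0
48 → none → 0
Sum: 1 + 0 + 3 + 3 + 0 + 0 + 1 + 0 + 0 = 8

8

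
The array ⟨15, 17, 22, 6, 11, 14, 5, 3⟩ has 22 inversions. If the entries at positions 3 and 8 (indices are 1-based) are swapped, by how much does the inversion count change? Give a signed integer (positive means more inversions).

-9

Positions 3 and 8 hold 22 and 3; after swapping, the array is [15, 17, 3, 6, 11, 14, 5, 22].
Element-by-element contributions:
15 → 3, 6, 11, 14, 5 → 5
17 → 3, 6, 11, 14, 5 → 5
3 → none → 0
6 → 5 → 1
11 → 5 → 1
14 → 5 → 1
5 → none → 0
22 → none → 0
Sum: 5 + 5 + 0 + 1 + 1 + 1 + 0 + 0 = 13
Change: 13 − 22 = -9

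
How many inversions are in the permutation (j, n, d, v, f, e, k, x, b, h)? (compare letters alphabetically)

Element-by-element contributions:
j → d, f, e, b, h → 5
n → d, f, e, k, b, h → 6
d → b → 1
v → f, e, k, b, h → 5
f → e, b → 2
e → b → 1
k → b, h → 2
x → b, h → 2
b → none → 0
h → none → 0
Sum: 5 + 6 + 1 + 5 + 2 + 1 + 2 + 2 + 0 + 0 = 24

There are 24 out-of-order pairs.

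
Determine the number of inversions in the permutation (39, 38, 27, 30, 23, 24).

Element-by-element contributions:
39 → 38, 27, 30, 23, 24 → 5
38 → 27, 30, 23, 24 → 4
27 → 23, 24 → 2
30 → 23, 24 → 2
23 → none → 0
24 → none → 0
Sum: 5 + 4 + 2 + 2 + 0 + 0 = 13

13 inversions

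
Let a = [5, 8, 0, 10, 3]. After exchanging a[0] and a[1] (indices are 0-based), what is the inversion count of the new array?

Inversions: 6

Positions 0 and 1 hold 5 and 8; after swapping, the array is [8, 5, 0, 10, 3].
Sweep left to right; for each value list the smaller values that follow it:
8: 3
5: 2
0: 0
10: 1
3: 0
Sum: 3 + 2 + 0 + 1 + 0 = 6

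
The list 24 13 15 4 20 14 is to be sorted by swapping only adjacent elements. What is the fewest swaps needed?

Each adjacent swap fixes exactly one inversion, so the minimum swap count equals the number of inversions.
Count inversions — for each element, later elements that are smaller:
24: 13, 15, 4, 20, 14 → 5
13: 4 → 1
15: 4, 14 → 2
4: none → 0
20: 14 → 1
14: none → 0
Total inversions: 5 + 1 + 2 + 0 + 1 + 0 = 9

9 swaps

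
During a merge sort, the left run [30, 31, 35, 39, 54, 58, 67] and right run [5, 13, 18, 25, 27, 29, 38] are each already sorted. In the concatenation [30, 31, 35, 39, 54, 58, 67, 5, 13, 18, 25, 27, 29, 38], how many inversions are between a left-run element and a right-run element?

Take each right-half value and tally the left-half values above it:
r = 5: 30, 31, 35, 39, 54, 58, 67 → 7
r = 13: 30, 31, 35, 39, 54, 58, 67 → 7
r = 18: 30, 31, 35, 39, 54, 58, 67 → 7
r = 25: 30, 31, 35, 39, 54, 58, 67 → 7
r = 27: 30, 31, 35, 39, 54, 58, 67 → 7
r = 29: 30, 31, 35, 39, 54, 58, 67 → 7
r = 38: 39, 54, 58, 67 → 4
Cross-inversions: 7 + 7 + 7 + 7 + 7 + 7 + 4 = 46

Cross-inversions: 46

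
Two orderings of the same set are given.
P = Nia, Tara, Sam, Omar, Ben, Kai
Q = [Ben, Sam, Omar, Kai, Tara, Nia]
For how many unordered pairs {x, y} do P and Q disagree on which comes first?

11 disagreeing pairs

Assign each item its position (1..6) in the first ordering, then rewrite the second ordering as that position sequence:
positions: Nia→1, Tara→2, Sam→3, Omar→4, Ben→5, Kai→6
second ordering as positions: [5, 3, 4, 6, 2, 1]
Discordant pairs = inversions in this position sequence.
5: 3, 4, 2, 1 → 4
3: 2, 1 → 2
4: 2, 1 → 2
6: 2, 1 → 2
2: 1 → 1
1: 0
Total: 4 + 2 + 2 + 2 + 1 + 0 = 11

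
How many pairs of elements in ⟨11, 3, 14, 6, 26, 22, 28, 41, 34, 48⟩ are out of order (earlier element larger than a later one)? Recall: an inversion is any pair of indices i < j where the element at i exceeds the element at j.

Sweep left to right; for each value list the smaller values that follow it:
11 → 3, 6 → 2
3 → none → 0
14 → 6 → 1
6 → none → 0
26 → 22 → 1
22 → none → 0
28 → none → 0
41 → 34 → 1
34 → none → 0
48 → none → 0
Sum: 2 + 0 + 1 + 0 + 1 + 0 + 0 + 1 + 0 + 0 = 5

5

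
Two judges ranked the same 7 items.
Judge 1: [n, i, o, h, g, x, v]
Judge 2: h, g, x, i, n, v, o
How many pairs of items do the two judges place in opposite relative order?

11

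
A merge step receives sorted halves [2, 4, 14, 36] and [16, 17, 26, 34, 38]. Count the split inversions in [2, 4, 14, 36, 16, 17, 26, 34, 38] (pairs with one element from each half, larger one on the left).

4

For each element r of the right run, count left-run elements greater than r:
r = 16: 36 → 1
r = 17: 36 → 1
r = 26: 36 → 1
r = 34: 36 → 1
r = 38: none → 0
Cross-inversions: 1 + 1 + 1 + 1 + 0 = 4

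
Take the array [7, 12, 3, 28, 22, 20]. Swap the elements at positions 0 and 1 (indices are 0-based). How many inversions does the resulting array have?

6 inversions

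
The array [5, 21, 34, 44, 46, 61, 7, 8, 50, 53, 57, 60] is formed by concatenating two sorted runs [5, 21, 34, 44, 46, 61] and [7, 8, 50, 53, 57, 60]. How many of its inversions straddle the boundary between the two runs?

14 split inversions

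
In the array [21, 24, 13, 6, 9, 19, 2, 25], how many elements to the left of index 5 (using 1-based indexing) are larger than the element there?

The element at index 5 is 9.
Elements before it: 21, 24, 13, 6
Those larger than 9: 21, 24, 13

3 such elements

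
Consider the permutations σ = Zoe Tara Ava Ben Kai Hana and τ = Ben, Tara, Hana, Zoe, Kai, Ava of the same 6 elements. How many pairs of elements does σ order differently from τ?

8 discordant pairs

Assign each item its position (1..6) in the first ordering, then rewrite the second ordering as that position sequence:
positions: Zoe→1, Tara→2, Ava→3, Ben→4, Kai→5, Hana→6
second ordering as positions: [4, 2, 6, 1, 5, 3]
Discordant pairs = inversions in this position sequence.
4: 2, 1, 3 → 3
2: 1 → 1
6: 1, 5, 3 → 3
1: 0
5: 3 → 1
3: 0
Total: 3 + 1 + 3 + 0 + 1 + 0 = 8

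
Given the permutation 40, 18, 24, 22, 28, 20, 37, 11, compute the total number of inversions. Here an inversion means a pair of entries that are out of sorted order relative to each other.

17 inversions

For each element, count later entries that are smaller:
40 → 18, 24, 22, 28, 20, 37, 11 → 7
18 → 11 → 1
24 → 22, 20, 11 → 3
22 → 20, 11 → 2
28 → 20, 11 → 2
20 → 11 → 1
37 → 11 → 1
11 → none → 0
Sum: 7 + 1 + 3 + 2 + 2 + 1 + 1 + 0 = 17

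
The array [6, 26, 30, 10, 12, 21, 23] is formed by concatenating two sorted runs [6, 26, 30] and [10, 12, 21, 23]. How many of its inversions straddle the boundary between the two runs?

8 cross-inversions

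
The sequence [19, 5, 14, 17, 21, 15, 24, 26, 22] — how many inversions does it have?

For each element, count later entries that are smaller:
19: 4
5: 0
14: 0
17: 1
21: 1
15: 0
24: 1
26: 1
22: 0
Sum: 4 + 0 + 0 + 1 + 1 + 0 + 1 + 1 + 0 = 8

8 inversions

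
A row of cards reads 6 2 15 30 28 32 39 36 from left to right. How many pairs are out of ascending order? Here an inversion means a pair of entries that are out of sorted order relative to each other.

3

Element-by-element contributions:
6 → 2 → 1
2 → none → 0
15 → none → 0
30 → 28 → 1
28 → none → 0
32 → none → 0
39 → 36 → 1
36 → none → 0
Sum: 1 + 0 + 0 + 1 + 0 + 0 + 1 + 0 = 3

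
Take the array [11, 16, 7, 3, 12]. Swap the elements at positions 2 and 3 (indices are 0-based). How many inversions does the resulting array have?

Positions 2 and 3 hold 7 and 3; after swapping, the array is [11, 16, 3, 7, 12].
Element-by-element contributions:
11: 2
16: 3
3: 0
7: 0
12: 0
Sum: 2 + 3 + 0 + 0 + 0 = 5

5 inversions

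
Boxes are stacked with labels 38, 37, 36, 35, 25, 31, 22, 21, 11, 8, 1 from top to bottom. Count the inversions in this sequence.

54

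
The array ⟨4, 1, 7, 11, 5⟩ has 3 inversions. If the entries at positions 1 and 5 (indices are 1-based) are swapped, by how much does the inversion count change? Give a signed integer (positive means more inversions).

+1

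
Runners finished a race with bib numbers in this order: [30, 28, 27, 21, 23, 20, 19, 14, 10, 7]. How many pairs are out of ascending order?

Count, for each position, how many later elements it exceeds:
30 → 28, 27, 21, 23, 20, 19, 14, 10, 7 → 9
28 → 27, 21, 23, 20, 19, 14, 10, 7 → 8
27 → 21, 23, 20, 19, 14, 10, 7 → 7
21 → 20, 19, 14, 10, 7 → 5
23 → 20, 19, 14, 10, 7 → 5
20 → 19, 14, 10, 7 → 4
19 → 14, 10, 7 → 3
14 → 10, 7 → 2
10 → 7 → 1
7 → none → 0
Sum: 9 + 8 + 7 + 5 + 5 + 4 + 3 + 2 + 1 + 0 = 44

There are 44 inversions.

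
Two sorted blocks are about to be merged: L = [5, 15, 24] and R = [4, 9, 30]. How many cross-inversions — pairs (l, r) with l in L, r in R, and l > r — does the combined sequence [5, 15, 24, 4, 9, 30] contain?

5 split inversions

Count, for every r in R, how many entries of L exceed r:
r = 4: 5, 15, 24 → 3
r = 9: 15, 24 → 2
r = 30: none → 0
Cross-inversions: 3 + 2 + 0 = 5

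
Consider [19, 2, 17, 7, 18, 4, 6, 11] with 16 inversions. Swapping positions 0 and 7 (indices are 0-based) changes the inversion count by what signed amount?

-5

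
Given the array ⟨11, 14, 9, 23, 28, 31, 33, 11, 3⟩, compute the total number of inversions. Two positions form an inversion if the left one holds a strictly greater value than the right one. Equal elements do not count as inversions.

Inversions: 15

For each element, count later entries that are smaller:
11: 2
14: 3
9: 1
23: 2
28: 2
31: 2
33: 2
11: 1
3: 0
Sum: 2 + 3 + 1 + 2 + 2 + 2 + 2 + 1 + 0 = 15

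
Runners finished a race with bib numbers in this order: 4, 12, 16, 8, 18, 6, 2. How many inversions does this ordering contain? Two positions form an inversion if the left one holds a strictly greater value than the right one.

12 inversions

Count, for each position, how many later elements it exceeds:
4 → 2 → 1
12 → 8, 6, 2 → 3
16 → 8, 6, 2 → 3
8 → 6, 2 → 2
18 → 6, 2 → 2
6 → 2 → 1
2 → none → 0
Sum: 1 + 3 + 3 + 2 + 2 + 1 + 0 = 12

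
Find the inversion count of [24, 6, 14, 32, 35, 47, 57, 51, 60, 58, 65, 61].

Count, for each position, how many later elements it exceeds:
24 → 6, 14 → 2
6 → none → 0
14 → none → 0
32 → none → 0
35 → none → 0
47 → none → 0
57 → 51 → 1
51 → none → 0
60 → 58 → 1
58 → none → 0
65 → 61 → 1
61 → none → 0
Sum: 2 + 0 + 0 + 0 + 0 + 0 + 1 + 0 + 1 + 0 + 1 + 0 = 5

There are 5 out-of-order pairs.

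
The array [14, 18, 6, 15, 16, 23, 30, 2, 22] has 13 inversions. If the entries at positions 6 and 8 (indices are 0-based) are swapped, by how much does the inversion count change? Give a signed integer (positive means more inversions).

-1

Positions 6 and 8 hold 30 and 22; after swapping, the array is [14, 18, 6, 15, 16, 23, 22, 2, 30].
For each element, count later entries that are smaller:
14: 2
18: 4
6: 1
15: 1
16: 1
23: 2
22: 1
2: 0
30: 0
Sum: 2 + 4 + 1 + 1 + 1 + 2 + 1 + 0 + 0 = 12
Change: 12 − 13 = -1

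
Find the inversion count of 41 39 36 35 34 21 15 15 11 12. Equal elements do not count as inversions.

43

Sweep left to right; for each value list the smaller values that follow it:
41: 9
39: 8
36: 7
35: 6
34: 5
21: 4
15: 2
15: 2
11: 0
12: 0
Sum: 9 + 8 + 7 + 6 + 5 + 4 + 2 + 2 + 0 + 0 = 43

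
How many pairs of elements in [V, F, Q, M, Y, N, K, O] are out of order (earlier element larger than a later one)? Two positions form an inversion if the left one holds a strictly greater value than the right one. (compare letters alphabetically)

15 inversions

For each element, count later entries that are smaller:
V: 6
F: 0
Q: 4
M: 1
Y: 3
N: 1
K: 0
O: 0
Sum: 6 + 0 + 4 + 1 + 3 + 1 + 0 + 0 = 15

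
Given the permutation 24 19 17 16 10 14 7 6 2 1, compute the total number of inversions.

For each element, count later entries that are smaller:
24: 9
19: 8
17: 7
16: 6
10: 4
14: 4
7: 3
6: 2
2: 1
1: 0
Sum: 9 + 8 + 7 + 6 + 4 + 4 + 3 + 2 + 1 + 0 = 44

44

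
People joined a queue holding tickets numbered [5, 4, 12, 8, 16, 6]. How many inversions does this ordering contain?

Count, for each position, how many later elements it exceeds:
5 → 4 → 1
4 → none → 0
12 → 8, 6 → 2
8 → 6 → 1
16 → 6 → 1
6 → none → 0
Sum: 1 + 0 + 2 + 1 + 1 + 0 = 5

5 inversions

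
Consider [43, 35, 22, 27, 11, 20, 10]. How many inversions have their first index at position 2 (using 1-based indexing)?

5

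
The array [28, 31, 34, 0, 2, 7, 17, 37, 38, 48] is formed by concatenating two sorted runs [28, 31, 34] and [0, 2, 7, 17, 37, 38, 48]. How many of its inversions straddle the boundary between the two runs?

12 split inversions

For each element r of the right run, count left-run elements greater than r:
r = 0: 28, 31, 34 → 3
r = 2: 28, 31, 34 → 3
r = 7: 28, 31, 34 → 3
r = 17: 28, 31, 34 → 3
r = 37: none → 0
r = 38: none → 0
r = 48: none → 0
Cross-inversions: 3 + 3 + 3 + 3 + 0 + 0 + 0 = 12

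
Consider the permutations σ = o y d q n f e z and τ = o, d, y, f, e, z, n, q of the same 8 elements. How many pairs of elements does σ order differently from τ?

Discordant pairs: 8

Assign each item its position (1..8) in the first ordering, then rewrite the second ordering as that position sequence:
positions: o→1, y→2, d→3, q→4, n→5, f→6, e→7, z→8
second ordering as positions: [1, 3, 2, 6, 7, 8, 5, 4]
Discordant pairs = inversions in this position sequence.
1: 0
3: 2 → 1
2: 0
6: 5, 4 → 2
7: 5, 4 → 2
8: 5, 4 → 2
5: 4 → 1
4: 0
Total: 0 + 1 + 0 + 2 + 2 + 2 + 1 + 0 = 8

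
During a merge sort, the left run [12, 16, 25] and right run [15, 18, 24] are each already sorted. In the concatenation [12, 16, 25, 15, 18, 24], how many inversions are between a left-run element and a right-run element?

For each element r of the right run, count left-run elements greater than r:
r = 15: 16, 25 → 2
r = 18: 25 → 1
r = 24: 25 → 1
Cross-inversions: 2 + 1 + 1 = 4

4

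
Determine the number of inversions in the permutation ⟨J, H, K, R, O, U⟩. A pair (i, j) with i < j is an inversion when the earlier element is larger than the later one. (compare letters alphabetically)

Inversions: 2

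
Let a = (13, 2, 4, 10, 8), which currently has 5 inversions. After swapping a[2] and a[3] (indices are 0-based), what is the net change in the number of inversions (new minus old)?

Positions 2 and 3 hold 4 and 10; after swapping, the array is [13, 2, 10, 4, 8].
For each element, count later entries that are smaller:
13 → 2, 10, 4, 8 → 4
2 → none → 0
10 → 4, 8 → 2
4 → none → 0
8 → none → 0
Sum: 4 + 0 + 2 + 0 + 0 = 6
Change: 6 − 5 = +1

+1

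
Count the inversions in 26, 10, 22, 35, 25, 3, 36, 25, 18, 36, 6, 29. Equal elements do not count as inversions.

Inversions: 30

Element-by-element contributions:
26 → 10, 22, 25, 3, 25, 18, 6 → 7
10 → 3, 6 → 2
22 → 3, 18, 6 → 3
35 → 25, 3, 25, 18, 6, 29 → 6
25 → 3, 18, 6 → 3
3 → none → 0
36 → 25, 18, 6, 29 → 4
25 → 18, 6 → 2
18 → 6 → 1
36 → 6, 29 → 2
6 → none → 0
29 → none → 0
Sum: 7 + 2 + 3 + 6 + 3 + 0 + 4 + 2 + 1 + 2 + 0 + 0 = 30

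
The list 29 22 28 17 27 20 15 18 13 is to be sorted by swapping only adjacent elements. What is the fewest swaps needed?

30

Minimum adjacent swaps = number of inversions (each swap of adjacent out-of-order elements removes one inversion and no swap can remove more).
Count inversions — for each element, later elements that are smaller:
29: 22, 28, 17, 27, 20, 15, 18, 13 → 8
22: 17, 20, 15, 18, 13 → 5
28: 17, 27, 20, 15, 18, 13 → 6
17: 15, 13 → 2
27: 20, 15, 18, 13 → 4
20: 15, 18, 13 → 3
15: 13 → 1
18: 13 → 1
13: none → 0
Total inversions: 8 + 5 + 6 + 2 + 4 + 3 + 1 + 1 + 0 = 30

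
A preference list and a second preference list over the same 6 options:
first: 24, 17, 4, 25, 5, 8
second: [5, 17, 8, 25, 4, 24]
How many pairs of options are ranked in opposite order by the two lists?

Assign each item its position (1..6) in the first ordering, then rewrite the second ordering as that position sequence:
positions: 24→1, 17→2, 4→3, 25→4, 5→5, 8→6
second ordering as positions: [5, 2, 6, 4, 3, 1]
Discordant pairs = inversions in this position sequence.
5: 2, 4, 3, 1 → 4
2: 1 → 1
6: 4, 3, 1 → 3
4: 3, 1 → 2
3: 1 → 1
1: 0
Total: 4 + 1 + 3 + 2 + 1 + 0 = 11

11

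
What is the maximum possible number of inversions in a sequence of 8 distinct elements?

28 inversions

The maximum occurs when the array is in strictly decreasing order: every one of the C(8, 2) pairs is inverted.
C(8, 2) = 8·7/2 = 28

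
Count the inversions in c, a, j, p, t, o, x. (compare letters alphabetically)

There are 3 inversions.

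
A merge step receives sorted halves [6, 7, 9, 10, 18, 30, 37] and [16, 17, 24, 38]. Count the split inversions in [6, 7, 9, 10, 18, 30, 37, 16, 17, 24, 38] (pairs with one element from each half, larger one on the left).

For each element r of the right run, count left-run elements greater than r:
r = 16: 18, 30, 37 → 3
r = 17: 18, 30, 37 → 3
r = 24: 30, 37 → 2
r = 38: none → 0
Cross-inversions: 3 + 3 + 2 + 0 = 8

8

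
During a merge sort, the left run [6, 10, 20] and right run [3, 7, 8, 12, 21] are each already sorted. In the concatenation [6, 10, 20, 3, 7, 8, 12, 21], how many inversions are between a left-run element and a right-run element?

8

Count, for every r in R, how many entries of L exceed r:
r = 3: 6, 10, 20 → 3
r = 7: 10, 20 → 2
r = 8: 10, 20 → 2
r = 12: 20 → 1
r = 21: none → 0
Cross-inversions: 3 + 2 + 2 + 1 + 0 = 8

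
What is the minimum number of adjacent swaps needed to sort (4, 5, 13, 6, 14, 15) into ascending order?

Minimum adjacent swaps = number of inversions (each swap of adjacent out-of-order elements removes one inversion and no swap can remove more).
Count inversions — for each element, later elements that are smaller:
4: none → 0
5: none → 0
13: 6 → 1
6: none → 0
14: none → 0
15: none → 0
Total inversions: 0 + 0 + 1 + 0 + 0 + 0 = 1

1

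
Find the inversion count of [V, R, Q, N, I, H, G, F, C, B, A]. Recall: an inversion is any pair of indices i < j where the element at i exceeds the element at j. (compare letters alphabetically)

Count, for each position, how many later elements it exceeds:
V: 10
R: 9
Q: 8
N: 7
I: 6
H: 5
G: 4
F: 3
C: 2
B: 1
A: 0
Sum: 10 + 9 + 8 + 7 + 6 + 5 + 4 + 3 + 2 + 1 + 0 = 55

Inversions: 55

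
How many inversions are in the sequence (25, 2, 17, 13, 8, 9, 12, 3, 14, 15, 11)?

29 inversions

Sweep left to right; for each value list the smaller values that follow it:
25 → 2, 17, 13, 8, 9, 12, 3, 14, 15, 11 → 10
2 → none → 0
17 → 13, 8, 9, 12, 3, 14, 15, 11 → 8
13 → 8, 9, 12, 3, 11 → 5
8 → 3 → 1
9 → 3 → 1
12 → 3, 11 → 2
3 → none → 0
14 → 11 → 1
15 → 11 → 1
11 → none → 0
Sum: 10 + 0 + 8 + 5 + 1 + 1 + 2 + 0 + 1 + 1 + 0 = 29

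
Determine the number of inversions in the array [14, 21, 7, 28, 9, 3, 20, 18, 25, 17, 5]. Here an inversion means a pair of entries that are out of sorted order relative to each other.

30

Element-by-element contributions:
14 → 7, 9, 3, 5 → 4
21 → 7, 9, 3, 20, 18, 17, 5 → 7
7 → 3, 5 → 2
28 → 9, 3, 20, 18, 25, 17, 5 → 7
9 → 3, 5 → 2
3 → none → 0
20 → 18, 17, 5 → 3
18 → 17, 5 → 2
25 → 17, 5 → 2
17 → 5 → 1
5 → none → 0
Sum: 4 + 7 + 2 + 7 + 2 + 0 + 3 + 2 + 2 + 1 + 0 = 30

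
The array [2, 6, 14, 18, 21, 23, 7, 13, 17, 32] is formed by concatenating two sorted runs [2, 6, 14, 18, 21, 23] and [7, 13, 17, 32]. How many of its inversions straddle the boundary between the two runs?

11

Take each right-half value and tally the left-half values above it:
r = 7: 14, 18, 21, 23 → 4
r = 13: 14, 18, 21, 23 → 4
r = 17: 18, 21, 23 → 3
r = 32: none → 0
Cross-inversions: 4 + 4 + 3 + 0 = 11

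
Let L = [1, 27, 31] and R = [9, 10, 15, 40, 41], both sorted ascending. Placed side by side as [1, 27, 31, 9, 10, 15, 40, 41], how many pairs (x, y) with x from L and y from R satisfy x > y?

There are 6 split inversions.

Count, for every r in R, how many entries of L exceed r:
r = 9: 27, 31 → 2
r = 10: 27, 31 → 2
r = 15: 27, 31 → 2
r = 40: none → 0
r = 41: none → 0
Cross-inversions: 2 + 2 + 2 + 0 + 0 = 6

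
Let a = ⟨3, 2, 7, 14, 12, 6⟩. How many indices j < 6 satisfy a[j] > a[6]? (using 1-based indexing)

The element at index 6 is 6.
Elements before it: 3, 2, 7, 14, 12
Those larger than 6: 7, 14, 12

3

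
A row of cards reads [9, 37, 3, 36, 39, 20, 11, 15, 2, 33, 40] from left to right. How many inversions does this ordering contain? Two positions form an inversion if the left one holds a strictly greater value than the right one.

25

For each element, count later entries that are smaller:
9 → 3, 2 → 2
37 → 3, 36, 20, 11, 15, 2, 33 → 7
3 → 2 → 1
36 → 20, 11, 15, 2, 33 → 5
39 → 20, 11, 15, 2, 33 → 5
20 → 11, 15, 2 → 3
11 → 2 → 1
15 → 2 → 1
2 → none → 0
33 → none → 0
40 → none → 0
Sum: 2 + 7 + 1 + 5 + 5 + 3 + 1 + 1 + 0 + 0 + 0 = 25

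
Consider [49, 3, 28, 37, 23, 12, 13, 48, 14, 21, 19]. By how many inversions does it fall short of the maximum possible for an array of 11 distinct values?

Maximum inversions for 11 distinct elements is C(11, 2) = 11·10/2 = 55.
Current inversions — for each element, count later smaller elements:
49: 10
3: 0
28: 6
37: 6
23: 5
12: 0
13: 0
48: 3
14: 0
21: 1
19: 0
Current total: 10 + 0 + 6 + 6 + 5 + 0 + 0 + 3 + 0 + 1 + 0 = 31
Shortfall: 55 − 31 = 24

24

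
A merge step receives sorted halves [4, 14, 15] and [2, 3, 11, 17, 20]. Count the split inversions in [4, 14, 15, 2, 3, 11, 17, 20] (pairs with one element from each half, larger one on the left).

Take each right-half value and tally the left-half values above it:
r = 2: 4, 14, 15 → 3
r = 3: 4, 14, 15 → 3
r = 11: 14, 15 → 2
r = 17: none → 0
r = 20: none → 0
Cross-inversions: 3 + 3 + 2 + 0 + 0 = 8

Cross-inversions: 8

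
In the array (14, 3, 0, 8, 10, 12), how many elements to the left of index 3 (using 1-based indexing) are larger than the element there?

2

The element at index 3 is 0.
Elements before it: 14, 3
Those larger than 0: 14, 3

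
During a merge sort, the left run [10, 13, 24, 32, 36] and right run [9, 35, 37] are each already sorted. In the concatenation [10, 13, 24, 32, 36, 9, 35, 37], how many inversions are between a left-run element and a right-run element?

Take each right-half value and tally the left-half values above it:
r = 9: 10, 13, 24, 32, 36 → 5
r = 35: 36 → 1
r = 37: none → 0
Cross-inversions: 5 + 1 + 0 = 6

Cross-inversions: 6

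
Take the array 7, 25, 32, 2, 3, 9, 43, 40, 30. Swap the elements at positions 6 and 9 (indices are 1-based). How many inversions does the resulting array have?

13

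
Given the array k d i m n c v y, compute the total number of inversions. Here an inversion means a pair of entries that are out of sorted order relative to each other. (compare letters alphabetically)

7

Count, for each position, how many later elements it exceeds:
k → d, i, c → 3
d → c → 1
i → c → 1
m → c → 1
n → c → 1
c → none → 0
v → none → 0
y → none → 0
Sum: 3 + 1 + 1 + 1 + 1 + 0 + 0 + 0 = 7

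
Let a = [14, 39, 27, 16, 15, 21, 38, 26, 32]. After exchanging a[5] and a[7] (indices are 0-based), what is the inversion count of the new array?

Positions 5 and 7 hold 21 and 26; after swapping, the array is [14, 39, 27, 16, 15, 26, 38, 21, 32].
Element-by-element contributions:
14: 0
39: 7
27: 4
16: 1
15: 0
26: 1
38: 2
21: 0
32: 0
Sum: 0 + 7 + 4 + 1 + 0 + 1 + 2 + 0 + 0 = 15

15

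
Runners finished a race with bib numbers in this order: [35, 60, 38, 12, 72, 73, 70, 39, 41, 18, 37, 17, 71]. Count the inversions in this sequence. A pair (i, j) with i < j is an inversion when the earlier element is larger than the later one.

41 inversions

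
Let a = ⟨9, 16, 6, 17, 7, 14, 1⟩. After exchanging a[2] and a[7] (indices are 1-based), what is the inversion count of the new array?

Positions 2 and 7 hold 16 and 1; after swapping, the array is [9, 1, 6, 17, 7, 14, 16].
For each element, count later entries that are smaller:
9 → 1, 6, 7 → 3
1 → none → 0
6 → none → 0
17 → 7, 14, 16 → 3
7 → none → 0
14 → none → 0
16 → none → 0
Sum: 3 + 0 + 0 + 3 + 0 + 0 + 0 = 6

6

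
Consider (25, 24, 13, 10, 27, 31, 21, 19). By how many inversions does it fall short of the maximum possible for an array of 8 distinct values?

Maximum inversions for 8 distinct elements is C(8, 2) = 8·7/2 = 28.
Current inversions — for each element, count later smaller elements:
25: 5
24: 4
13: 1
10: 0
27: 2
31: 2
21: 1
19: 0
Current total: 5 + 4 + 1 + 0 + 2 + 2 + 1 + 0 = 15
Shortfall: 28 − 15 = 13

13 inversions short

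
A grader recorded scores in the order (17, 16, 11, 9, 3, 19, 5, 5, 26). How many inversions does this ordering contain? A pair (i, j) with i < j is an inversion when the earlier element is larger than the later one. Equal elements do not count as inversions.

Element-by-element contributions:
17: 6
16: 5
11: 4
9: 3
3: 0
19: 2
5: 0
5: 0
26: 0
Sum: 6 + 5 + 4 + 3 + 0 + 2 + 0 + 0 + 0 = 20

20 out-of-order pairs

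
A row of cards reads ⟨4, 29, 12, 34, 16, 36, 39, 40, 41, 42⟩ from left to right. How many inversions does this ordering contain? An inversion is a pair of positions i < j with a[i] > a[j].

3

Element-by-element contributions:
4: 0
29: 2
12: 0
34: 1
16: 0
36: 0
39: 0
40: 0
41: 0
42: 0
Sum: 0 + 2 + 0 + 1 + 0 + 0 + 0 + 0 + 0 + 0 = 3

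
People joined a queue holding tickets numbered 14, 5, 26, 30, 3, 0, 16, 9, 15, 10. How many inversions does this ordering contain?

24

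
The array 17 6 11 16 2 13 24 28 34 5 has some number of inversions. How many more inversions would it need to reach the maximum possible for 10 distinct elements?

28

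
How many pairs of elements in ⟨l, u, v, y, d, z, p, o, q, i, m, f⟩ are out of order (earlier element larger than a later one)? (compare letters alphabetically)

Count, for each position, how many later elements it exceeds:
l: 3
u: 7
v: 7
y: 7
d: 0
z: 6
p: 4
o: 3
q: 3
i: 1
m: 1
f: 0
Sum: 3 + 7 + 7 + 7 + 0 + 6 + 4 + 3 + 3 + 1 + 1 + 0 = 42

There are 42 inversions.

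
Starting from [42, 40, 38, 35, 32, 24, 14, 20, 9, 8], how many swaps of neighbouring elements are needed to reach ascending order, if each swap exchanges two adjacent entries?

Each adjacent swap fixes exactly one inversion, so the minimum swap count equals the number of inversions.
Count inversions — for each element, later elements that are smaller:
42: 40, 38, 35, 32, 24, 14, 20, 9, 8 → 9
40: 38, 35, 32, 24, 14, 20, 9, 8 → 8
38: 35, 32, 24, 14, 20, 9, 8 → 7
35: 32, 24, 14, 20, 9, 8 → 6
32: 24, 14, 20, 9, 8 → 5
24: 14, 20, 9, 8 → 4
14: 9, 8 → 2
20: 9, 8 → 2
9: 8 → 1
8: none → 0
Total inversions: 9 + 8 + 7 + 6 + 5 + 4 + 2 + 2 + 1 + 0 = 44

Swaps: 44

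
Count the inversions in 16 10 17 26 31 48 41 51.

For each element, count later entries that are smaller:
16: 1
10: 0
17: 0
26: 0
31: 0
48: 1
41: 0
51: 0
Sum: 1 + 0 + 0 + 0 + 0 + 1 + 0 + 0 = 2

2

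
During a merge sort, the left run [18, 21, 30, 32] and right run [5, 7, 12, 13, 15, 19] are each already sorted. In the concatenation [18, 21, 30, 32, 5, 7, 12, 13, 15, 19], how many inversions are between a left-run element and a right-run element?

23

For each element r of the right run, count left-run elements greater than r:
r = 5: 18, 21, 30, 32 → 4
r = 7: 18, 21, 30, 32 → 4
r = 12: 18, 21, 30, 32 → 4
r = 13: 18, 21, 30, 32 → 4
r = 15: 18, 21, 30, 32 → 4
r = 19: 21, 30, 32 → 3
Cross-inversions: 4 + 4 + 4 + 4 + 4 + 3 = 23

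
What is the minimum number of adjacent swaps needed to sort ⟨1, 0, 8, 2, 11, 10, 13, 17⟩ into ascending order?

There are 3 swaps.

Minimum adjacent swaps = number of inversions (each swap of adjacent out-of-order elements removes one inversion and no swap can remove more).
Count inversions — for each element, later elements that are smaller:
1: 0 → 1
0: none → 0
8: 2 → 1
2: none → 0
11: 10 → 1
10: none → 0
13: none → 0
17: none → 0
Total inversions: 1 + 0 + 1 + 0 + 1 + 0 + 0 + 0 = 3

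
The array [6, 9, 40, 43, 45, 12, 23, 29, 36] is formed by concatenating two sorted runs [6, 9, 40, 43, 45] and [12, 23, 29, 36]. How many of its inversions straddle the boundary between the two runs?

12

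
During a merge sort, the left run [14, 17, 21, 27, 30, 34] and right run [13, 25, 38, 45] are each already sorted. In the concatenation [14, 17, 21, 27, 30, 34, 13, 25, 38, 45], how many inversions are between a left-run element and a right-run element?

For each element r of the right run, count left-run elements greater than r:
r = 13: 14, 17, 21, 27, 30, 34 → 6
r = 25: 27, 30, 34 → 3
r = 38: none → 0
r = 45: none → 0
Cross-inversions: 6 + 3 + 0 + 0 = 9

9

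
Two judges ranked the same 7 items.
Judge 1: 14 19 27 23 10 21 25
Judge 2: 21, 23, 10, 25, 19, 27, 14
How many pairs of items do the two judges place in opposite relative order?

16

Assign each item its position (1..7) in the first ordering, then rewrite the second ordering as that position sequence:
positions: 14→1, 19→2, 27→3, 23→4, 10→5, 21→6, 25→7
second ordering as positions: [6, 4, 5, 7, 2, 3, 1]
Discordant pairs = inversions in this position sequence.
6: 4, 5, 2, 3, 1 → 5
4: 2, 3, 1 → 3
5: 2, 3, 1 → 3
7: 2, 3, 1 → 3
2: 1 → 1
3: 1 → 1
1: 0
Total: 5 + 3 + 3 + 3 + 1 + 1 + 0 = 16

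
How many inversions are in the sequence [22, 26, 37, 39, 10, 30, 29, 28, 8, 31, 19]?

Count, for each position, how many later elements it exceeds:
22: 3
26: 3
37: 7
39: 7
10: 1
30: 4
29: 3
28: 2
8: 0
31: 1
19: 0
Sum: 3 + 3 + 7 + 7 + 1 + 4 + 3 + 2 + 0 + 1 + 0 = 31

31 inversions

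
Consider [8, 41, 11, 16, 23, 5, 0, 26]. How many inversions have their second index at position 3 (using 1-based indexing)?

1

The element at index 3 is 11.
Elements before it: 8, 41
Those larger than 11: 41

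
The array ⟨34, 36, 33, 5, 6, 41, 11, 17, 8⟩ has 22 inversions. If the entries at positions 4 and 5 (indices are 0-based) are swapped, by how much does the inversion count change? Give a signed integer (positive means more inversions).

Positions 4 and 5 hold 6 and 41; after swapping, the array is [34, 36, 33, 5, 41, 6, 11, 17, 8].
Count, for each position, how many later elements it exceeds:
34: 6
36: 6
33: 5
5: 0
41: 4
6: 0
11: 1
17: 1
8: 0
Sum: 6 + 6 + 5 + 0 + 4 + 0 + 1 + 1 + 0 = 23
Change: 23 − 22 = +1

+1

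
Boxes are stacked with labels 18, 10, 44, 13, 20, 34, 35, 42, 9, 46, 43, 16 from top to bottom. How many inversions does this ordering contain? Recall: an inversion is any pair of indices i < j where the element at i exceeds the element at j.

Sweep left to right; for each value list the smaller values that follow it:
18 → 10, 13, 9, 16 → 4
10 → 9 → 1
44 → 13, 20, 34, 35, 42, 9, 43, 16 → 8
13 → 9 → 1
20 → 9, 16 → 2
34 → 9, 16 → 2
35 → 9, 16 → 2
42 → 9, 16 → 2
9 → none → 0
46 → 43, 16 → 2
43 → 16 → 1
16 → none → 0
Sum: 4 + 1 + 8 + 1 + 2 + 2 + 2 + 2 + 0 + 2 + 1 + 0 = 25

Inversions: 25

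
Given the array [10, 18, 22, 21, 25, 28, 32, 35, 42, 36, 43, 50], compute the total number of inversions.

2 inversions

Sweep left to right; for each value list the smaller values that follow it:
10: 0
18: 0
22: 1
21: 0
25: 0
28: 0
32: 0
35: 0
42: 1
36: 0
43: 0
50: 0
Sum: 0 + 0 + 1 + 0 + 0 + 0 + 0 + 0 + 1 + 0 + 0 + 0 = 2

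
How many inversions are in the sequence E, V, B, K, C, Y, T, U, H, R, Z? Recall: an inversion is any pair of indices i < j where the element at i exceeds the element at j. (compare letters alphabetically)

There are 19 out-of-order pairs.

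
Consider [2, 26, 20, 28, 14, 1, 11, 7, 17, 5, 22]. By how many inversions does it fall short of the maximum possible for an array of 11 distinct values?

25 inversions short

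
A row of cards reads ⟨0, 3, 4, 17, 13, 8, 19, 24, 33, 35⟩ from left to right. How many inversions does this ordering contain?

3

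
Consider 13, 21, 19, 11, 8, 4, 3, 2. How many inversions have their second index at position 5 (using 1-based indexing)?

The element at index 5 is 8.
Elements before it: 13, 21, 19, 11
Those larger than 8: 13, 21, 19, 11

4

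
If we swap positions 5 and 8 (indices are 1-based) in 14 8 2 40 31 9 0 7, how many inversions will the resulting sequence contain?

Positions 5 and 8 hold 31 and 7; after swapping, the array is [14, 8, 2, 40, 7, 9, 0, 31].
Sweep left to right; for each value list the smaller values that follow it:
14 → 8, 2, 7, 9, 0 → 5
8 → 2, 7, 0 → 3
2 → 0 → 1
40 → 7, 9, 0, 31 → 4
7 → 0 → 1
9 → 0 → 1
0 → none → 0
31 → none → 0
Sum: 5 + 3 + 1 + 4 + 1 + 1 + 0 + 0 = 15

15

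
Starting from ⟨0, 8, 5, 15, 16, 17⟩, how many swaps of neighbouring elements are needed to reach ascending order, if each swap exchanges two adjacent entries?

Minimum adjacent swaps = number of inversions (each swap of adjacent out-of-order elements removes one inversion and no swap can remove more).
Count inversions — for each element, later elements that are smaller:
0: none → 0
8: 5 → 1
5: none → 0
15: none → 0
16: none → 0
17: none → 0
Total inversions: 0 + 1 + 0 + 0 + 0 + 0 = 1

1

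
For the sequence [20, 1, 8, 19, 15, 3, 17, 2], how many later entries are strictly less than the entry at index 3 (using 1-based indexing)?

2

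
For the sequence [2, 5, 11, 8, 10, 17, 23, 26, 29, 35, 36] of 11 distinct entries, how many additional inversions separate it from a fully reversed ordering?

53 inversions short

Maximum inversions for 11 distinct elements is C(11, 2) = 11·10/2 = 55.
Current inversions — for each element, count later smaller elements:
2: 0
5: 0
11: 2
8: 0
10: 0
17: 0
23: 0
26: 0
29: 0
35: 0
36: 0
Current total: 0 + 0 + 2 + 0 + 0 + 0 + 0 + 0 + 0 + 0 + 0 = 2
Shortfall: 55 − 2 = 53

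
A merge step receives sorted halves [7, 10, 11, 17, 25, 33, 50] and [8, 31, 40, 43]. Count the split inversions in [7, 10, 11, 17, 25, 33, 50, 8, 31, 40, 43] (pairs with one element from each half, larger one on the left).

Count, for every r in R, how many entries of L exceed r:
r = 8: 10, 11, 17, 25, 33, 50 → 6
r = 31: 33, 50 → 2
r = 40: 50 → 1
r = 43: 50 → 1
Cross-inversions: 6 + 2 + 1 + 1 = 10

10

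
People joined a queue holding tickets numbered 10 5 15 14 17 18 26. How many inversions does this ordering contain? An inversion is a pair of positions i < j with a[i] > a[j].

2

Sweep left to right; for each value list the smaller values that follow it:
10 → 5 → 1
5 → none → 0
15 → 14 → 1
14 → none → 0
17 → none → 0
18 → none → 0
26 → none → 0
Sum: 1 + 0 + 1 + 0 + 0 + 0 + 0 = 2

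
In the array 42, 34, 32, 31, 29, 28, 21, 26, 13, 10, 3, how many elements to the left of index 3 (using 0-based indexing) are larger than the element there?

3

The element at index 3 is 31.
Elements before it: 42, 34, 32
Those larger than 31: 42, 34, 32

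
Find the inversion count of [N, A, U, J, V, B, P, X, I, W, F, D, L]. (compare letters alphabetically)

39

For each element, count later entries that are smaller:
N: 7
A: 0
U: 7
J: 4
V: 6
B: 0
P: 4
X: 5
I: 2
W: 3
F: 1
D: 0
L: 0
Sum: 7 + 0 + 7 + 4 + 6 + 0 + 4 + 5 + 2 + 3 + 1 + 0 + 0 = 39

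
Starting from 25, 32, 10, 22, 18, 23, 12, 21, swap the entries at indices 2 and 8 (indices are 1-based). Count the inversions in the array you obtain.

13

Positions 2 and 8 hold 32 and 21; after swapping, the array is [25, 21, 10, 22, 18, 23, 12, 32].
Element-by-element contributions:
25: 6
21: 3
10: 0
22: 2
18: 1
23: 1
12: 0
32: 0
Sum: 6 + 3 + 0 + 2 + 1 + 1 + 0 + 0 = 13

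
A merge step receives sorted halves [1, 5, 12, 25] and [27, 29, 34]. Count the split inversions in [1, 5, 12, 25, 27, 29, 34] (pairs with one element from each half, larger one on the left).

0

Take each right-half value and tally the left-half values above it:
r = 27: none → 0
r = 29: none → 0
r = 34: none → 0
Cross-inversions: 0 + 0 + 0 = 0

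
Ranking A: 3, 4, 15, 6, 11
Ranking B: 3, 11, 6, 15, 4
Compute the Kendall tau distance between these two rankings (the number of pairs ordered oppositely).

Assign each item its position (1..5) in the first ordering, then rewrite the second ordering as that position sequence:
positions: 3→1, 4→2, 15→3, 6→4, 11→5
second ordering as positions: [1, 5, 4, 3, 2]
Discordant pairs = inversions in this position sequence.
1: 0
5: 4, 3, 2 → 3
4: 3, 2 → 2
3: 2 → 1
2: 0
Total: 0 + 3 + 2 + 1 + 0 = 6

6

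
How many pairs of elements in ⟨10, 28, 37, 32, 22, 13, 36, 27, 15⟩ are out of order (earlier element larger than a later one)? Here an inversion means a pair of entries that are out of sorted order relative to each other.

19

Element-by-element contributions:
10 → none → 0
28 → 22, 13, 27, 15 → 4
37 → 32, 22, 13, 36, 27, 15 → 6
32 → 22, 13, 27, 15 → 4
22 → 13, 15 → 2
13 → none → 0
36 → 27, 15 → 2
27 → 15 → 1
15 → none → 0
Sum: 0 + 4 + 6 + 4 + 2 + 0 + 2 + 1 + 0 = 19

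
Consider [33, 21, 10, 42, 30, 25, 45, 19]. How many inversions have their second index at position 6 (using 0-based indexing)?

The element at index 6 is 45.
Elements before it: 33, 21, 10, 42, 30, 25
None of them are larger than 45.

0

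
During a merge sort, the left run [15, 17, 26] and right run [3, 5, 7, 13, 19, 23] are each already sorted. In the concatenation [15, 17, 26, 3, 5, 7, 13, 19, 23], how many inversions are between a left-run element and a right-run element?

Take each right-half value and tally the left-half values above it:
r = 3: 15, 17, 26 → 3
r = 5: 15, 17, 26 → 3
r = 7: 15, 17, 26 → 3
r = 13: 15, 17, 26 → 3
r = 19: 26 → 1
r = 23: 26 → 1
Cross-inversions: 3 + 3 + 3 + 3 + 1 + 1 = 14

Cross-inversions: 14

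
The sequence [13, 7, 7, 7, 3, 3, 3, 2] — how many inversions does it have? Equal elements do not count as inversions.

22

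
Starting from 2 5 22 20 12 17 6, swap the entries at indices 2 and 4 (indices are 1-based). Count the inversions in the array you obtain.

10

Positions 2 and 4 hold 5 and 20; after swapping, the array is [2, 20, 22, 5, 12, 17, 6].
Element-by-element contributions:
2 → none → 0
20 → 5, 12, 17, 6 → 4
22 → 5, 12, 17, 6 → 4
5 → none → 0
12 → 6 → 1
17 → 6 → 1
6 → none → 0
Sum: 0 + 4 + 4 + 0 + 1 + 1 + 0 = 10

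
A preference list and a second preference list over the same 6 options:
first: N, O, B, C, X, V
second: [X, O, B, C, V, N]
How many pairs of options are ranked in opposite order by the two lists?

There are 8 pairs.

Assign each item its position (1..6) in the first ordering, then rewrite the second ordering as that position sequence:
positions: N→1, O→2, B→3, C→4, X→5, V→6
second ordering as positions: [5, 2, 3, 4, 6, 1]
Discordant pairs = inversions in this position sequence.
5: 2, 3, 4, 1 → 4
2: 1 → 1
3: 1 → 1
4: 1 → 1
6: 1 → 1
1: 0
Total: 4 + 1 + 1 + 1 + 1 + 0 = 8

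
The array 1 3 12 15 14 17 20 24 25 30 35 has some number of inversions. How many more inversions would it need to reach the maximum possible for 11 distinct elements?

54

Maximum inversions for 11 distinct elements is C(11, 2) = 11·10/2 = 55.
Current inversions — for each element, count later smaller elements:
1: 0
3: 0
12: 0
15: 1
14: 0
17: 0
20: 0
24: 0
25: 0
30: 0
35: 0
Current total: 0 + 0 + 0 + 1 + 0 + 0 + 0 + 0 + 0 + 0 + 0 = 1
Shortfall: 55 − 1 = 54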